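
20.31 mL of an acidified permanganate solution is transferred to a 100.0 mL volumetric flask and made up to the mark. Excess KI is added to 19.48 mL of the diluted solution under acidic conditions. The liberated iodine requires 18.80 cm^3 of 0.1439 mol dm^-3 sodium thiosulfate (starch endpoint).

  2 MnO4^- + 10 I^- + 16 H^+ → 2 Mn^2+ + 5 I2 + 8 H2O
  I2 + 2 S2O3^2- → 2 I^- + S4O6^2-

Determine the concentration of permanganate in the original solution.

0.1368 mol/L

n(S2O3^2-) = 0.01880 × 0.1439 = 2.705 × 10^-3 mol
n(I2) = n(S2O3^2-)/2 = 1.353 × 10^-3 mol
From the 2:5 ratio, n(MnO4^-) in the aliquot = 2/5 × 1.353 × 10^-3 = 5.411 × 10^-4 mol
[MnO4^-]_dilute = 5.411 × 10^-4 / 0.01948 = 0.02778 mol/L
[MnO4^-]_original = 0.02778 × 100.0/20.31 = 0.1368 mol/L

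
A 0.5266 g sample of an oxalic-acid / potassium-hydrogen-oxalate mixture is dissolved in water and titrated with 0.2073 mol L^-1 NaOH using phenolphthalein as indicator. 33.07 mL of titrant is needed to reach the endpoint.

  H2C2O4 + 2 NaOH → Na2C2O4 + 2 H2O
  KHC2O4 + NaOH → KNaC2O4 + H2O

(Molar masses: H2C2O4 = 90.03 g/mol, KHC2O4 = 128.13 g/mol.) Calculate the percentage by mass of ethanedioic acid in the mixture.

n(NaOH) = 0.03307 × 0.2073 = 6.855 × 10^-3 mol
Let x = n(H2C2O4), y = n(KHC2O4).
Titrant: 2x + 1y = 6.855 × 10^-3;  mass: 90.03x + 128.13y = 0.5266
Solving, x = 2.116 × 10^-3 mol, y = 2.623 × 10^-3 mol
mass of H2C2O4 = 2.116 × 10^-3 × 90.03 = 0.1905 g
% H2C2O4 = 0.1905 / 0.5266 × 100 = 36.18 %

36.18 %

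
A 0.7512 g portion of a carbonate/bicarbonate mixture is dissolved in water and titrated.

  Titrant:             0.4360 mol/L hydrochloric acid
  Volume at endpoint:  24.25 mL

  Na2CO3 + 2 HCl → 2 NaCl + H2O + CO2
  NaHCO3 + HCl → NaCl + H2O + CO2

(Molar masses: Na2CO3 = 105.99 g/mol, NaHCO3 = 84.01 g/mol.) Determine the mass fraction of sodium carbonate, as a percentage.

31.17 %

n(HCl) = 0.02425 × 0.4360 = 0.01057 mol
Let x = n(Na2CO3), y = n(NaHCO3).
Titrant: 2x + 1y = 0.01057;  mass: 105.99x + 84.01y = 0.7512
Solving, x = 2.209 × 10^-3 mol, y = 6.155 × 10^-3 mol
mass of Na2CO3 = 2.209 × 10^-3 × 105.99 = 0.2342 g
% Na2CO3 = 0.2342 / 0.7512 × 100 = 31.17 %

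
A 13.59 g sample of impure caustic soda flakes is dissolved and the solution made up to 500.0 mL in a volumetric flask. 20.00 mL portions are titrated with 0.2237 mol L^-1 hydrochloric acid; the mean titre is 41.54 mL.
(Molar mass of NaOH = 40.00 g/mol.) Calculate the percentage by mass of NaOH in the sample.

68.38 %

NaOH + HCl → NaCl + H2O
n(HCl) per titration = 0.04154 × 0.2237 = 9.292 × 10^-3 mol
n(NaOH) in each aliquot = 9.292 × 10^-3 mol (1:1 ratio)
n(NaOH) in the whole flask = 9.292 × 10^-3 × 500.0/20.00 = 0.2323 mol
mass of NaOH = 0.2323 × 40.00 = 9.292 g
% NaOH = 9.292 / 13.59 × 100 = 68.38 %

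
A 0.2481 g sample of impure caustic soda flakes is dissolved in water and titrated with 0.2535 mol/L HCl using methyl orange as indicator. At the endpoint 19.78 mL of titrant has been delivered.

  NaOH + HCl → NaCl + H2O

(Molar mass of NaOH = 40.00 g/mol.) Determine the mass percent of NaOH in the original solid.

80.84 %

n(HCl) = 0.01978 L × 0.2535 mol/L = 5.014 × 10^-3 mol
n(NaOH) = 5.014 × 10^-3 mol (1:1 ratio)
mass of NaOH = 5.014 × 10^-3 × 40.00 g/mol = 0.2006 g
% NaOH = 0.2006 / 0.2481 × 100 = 80.84 %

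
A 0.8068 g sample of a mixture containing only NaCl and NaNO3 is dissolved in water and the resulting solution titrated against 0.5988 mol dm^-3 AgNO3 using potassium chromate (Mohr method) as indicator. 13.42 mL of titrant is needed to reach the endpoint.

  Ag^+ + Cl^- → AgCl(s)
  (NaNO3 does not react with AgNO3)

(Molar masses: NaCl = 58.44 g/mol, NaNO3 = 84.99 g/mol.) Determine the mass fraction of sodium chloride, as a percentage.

58.21 %

n(AgNO3) = 0.01342 × 0.5988 = 8.036 × 10^-3 mol
Let x = n(NaCl), y = n(NaNO3).
Titrant: 1x = 8.036 × 10^-3;  mass: 58.44x + 84.99y = 0.8068
Solving, x = 8.036 × 10^-3 mol, y = 3.967 × 10^-3 mol
mass of NaCl = 8.036 × 10^-3 × 58.44 = 0.4696 g
% NaCl = 0.4696 / 0.8068 × 100 = 58.21 %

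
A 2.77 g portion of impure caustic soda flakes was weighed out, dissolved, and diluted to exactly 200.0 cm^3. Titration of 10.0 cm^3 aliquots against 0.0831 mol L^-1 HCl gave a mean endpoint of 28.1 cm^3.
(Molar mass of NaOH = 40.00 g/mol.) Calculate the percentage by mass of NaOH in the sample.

67.4 %

NaOH + HCl → NaCl + H2O
n(HCl) per titration = 0.0281 × 0.0831 = 2.34 × 10^-3 mol
n(NaOH) in each aliquot = 2.34 × 10^-3 mol (1:1 ratio)
n(NaOH) in the whole flask = 2.34 × 10^-3 × 200.0/10.0 = 0.0467 mol
mass of NaOH = 0.0467 × 40.00 = 1.87 g
% NaOH = 1.87 / 2.77 × 100 = 67.4 %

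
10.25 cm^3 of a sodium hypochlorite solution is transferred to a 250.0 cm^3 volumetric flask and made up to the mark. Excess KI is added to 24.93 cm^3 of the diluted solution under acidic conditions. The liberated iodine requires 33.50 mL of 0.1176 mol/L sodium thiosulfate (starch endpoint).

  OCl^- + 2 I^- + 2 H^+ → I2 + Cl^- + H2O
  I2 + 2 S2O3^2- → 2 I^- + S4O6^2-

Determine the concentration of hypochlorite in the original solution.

n(S2O3^2-) = 0.03350 × 0.1176 = 3.940 × 10^-3 mol
n(I2) = n(S2O3^2-)/2 = 1.970 × 10^-3 mol
n(OCl^-) in the aliquot = 1.970 × 10^-3 mol (1:1 ratio)
[OCl^-]_dilute = 1.970 × 10^-3 / 0.02493 = 0.07901 mol/L
[OCl^-]_original = 0.07901 × 250.0/10.25 = 1.927 mol/L

1.927 mol/L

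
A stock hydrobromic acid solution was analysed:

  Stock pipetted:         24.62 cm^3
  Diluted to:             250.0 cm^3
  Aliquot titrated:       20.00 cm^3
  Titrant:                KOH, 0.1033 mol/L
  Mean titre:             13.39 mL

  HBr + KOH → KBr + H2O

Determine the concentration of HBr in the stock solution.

n(KOH) = 0.01339 × 0.1033 = 1.383 × 10^-3 mol
n(HBr) in the aliquot = 1.383 × 10^-3 mol (1:1 ratio)
[HBr]_dilute = 1.383 × 10^-3 / 0.02000 = 0.06916 mol/L
Dilution factor = 250.0 / 24.62 = 10.15
[HBr]_stock = 0.06916 × 10.15 = 0.7023 mol/L

0.7023 mol/L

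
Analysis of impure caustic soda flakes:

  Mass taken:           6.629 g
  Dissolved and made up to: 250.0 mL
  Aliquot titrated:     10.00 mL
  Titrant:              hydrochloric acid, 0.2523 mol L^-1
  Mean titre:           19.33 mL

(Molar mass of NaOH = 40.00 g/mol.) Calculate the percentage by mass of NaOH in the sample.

73.57 %

NaOH + HCl → NaCl + H2O
n(HCl) per titration = 0.01933 × 0.2523 = 4.877 × 10^-3 mol
n(NaOH) in each aliquot = 4.877 × 10^-3 mol (1:1 ratio)
n(NaOH) in the whole flask = 4.877 × 10^-3 × 250.0/10.00 = 0.1219 mol
mass of NaOH = 0.1219 × 40.00 = 4.877 g
% NaOH = 4.877 / 6.629 × 100 = 73.57 %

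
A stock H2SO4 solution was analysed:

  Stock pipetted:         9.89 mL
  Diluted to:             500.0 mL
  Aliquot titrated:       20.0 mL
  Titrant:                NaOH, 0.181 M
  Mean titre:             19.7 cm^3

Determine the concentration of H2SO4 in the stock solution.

4.51 M

H2SO4 + 2 NaOH → Na2SO4 + 2 H2O
n(NaOH) = 0.0197 × 0.181 = 3.57 × 10^-3 mol
From the 1:2 ratio, n(H2SO4) in the aliquot = 1/2 × 3.57 × 10^-3 = 1.78 × 10^-3 mol
[H2SO4]_dilute = 1.78 × 10^-3 / 0.0200 = 0.0891 mol/L
Dilution factor = 500.0 / 9.89 = 50.56
[H2SO4]_stock = 0.0891 × 50.56 = 4.51 mol/L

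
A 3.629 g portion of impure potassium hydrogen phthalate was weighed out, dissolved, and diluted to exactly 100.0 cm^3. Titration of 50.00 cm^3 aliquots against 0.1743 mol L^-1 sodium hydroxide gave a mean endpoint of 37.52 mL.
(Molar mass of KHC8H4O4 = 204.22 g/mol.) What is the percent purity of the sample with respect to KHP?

73.60 %

KHC8H4O4 + NaOH → KNaC8H4O4 + H2O
n(NaOH) per titration = 0.03752 × 0.1743 = 6.540 × 10^-3 mol
n(KHC8H4O4) in each aliquot = 6.540 × 10^-3 mol (1:1 ratio)
n(KHC8H4O4) in the whole flask = 6.540 × 10^-3 × 100.0/50.00 = 0.01308 mol
mass of KHC8H4O4 = 0.01308 × 204.22 = 2.671 g
% KHC8H4O4 = 2.671 / 3.629 × 100 = 73.60 %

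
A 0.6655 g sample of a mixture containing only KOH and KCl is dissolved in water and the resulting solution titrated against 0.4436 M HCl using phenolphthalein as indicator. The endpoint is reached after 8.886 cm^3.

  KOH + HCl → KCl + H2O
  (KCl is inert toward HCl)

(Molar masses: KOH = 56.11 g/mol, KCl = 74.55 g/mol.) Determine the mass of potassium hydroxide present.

0.2212 g

n(HCl) = 0.008886 × 0.4436 = 3.942 × 10^-3 mol
Let x = n(KOH), y = n(KCl).
Titrant: 1x = 3.942 × 10^-3;  mass: 56.11x + 74.55y = 0.6655
Solving, x = 3.942 × 10^-3 mol, y = 5.960 × 10^-3 mol
mass of KOH = 3.942 × 10^-3 × 56.11 = 0.2212 g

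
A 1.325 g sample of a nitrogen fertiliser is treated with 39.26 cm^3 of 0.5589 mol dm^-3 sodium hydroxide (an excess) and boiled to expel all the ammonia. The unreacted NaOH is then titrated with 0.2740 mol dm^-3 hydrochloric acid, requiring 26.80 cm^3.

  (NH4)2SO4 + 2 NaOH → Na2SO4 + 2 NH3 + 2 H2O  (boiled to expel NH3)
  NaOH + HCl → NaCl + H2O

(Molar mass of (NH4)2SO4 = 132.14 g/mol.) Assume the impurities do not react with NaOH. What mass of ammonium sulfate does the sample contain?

n(NaOH) added = 0.03926 × 0.5589 = 0.02194 mol
n(HCl) used in back-titration = 0.02680 × 0.2740 = 7.343 × 10^-3 mol
n(NaOH) left over = 7.343 × 10^-3 mol (1:1 ratio)
n(NaOH) consumed by analyte = 0.02194 − 7.343 × 10^-3 = 0.01460 mol
From the 1:2 ratio, n((NH4)2SO4) = 1/2 × 0.01460 = 7.300 × 10^-3 mol
mass of (NH4)2SO4 = 7.300 × 10^-3 × 132.14 = 0.9646 g

0.9646 g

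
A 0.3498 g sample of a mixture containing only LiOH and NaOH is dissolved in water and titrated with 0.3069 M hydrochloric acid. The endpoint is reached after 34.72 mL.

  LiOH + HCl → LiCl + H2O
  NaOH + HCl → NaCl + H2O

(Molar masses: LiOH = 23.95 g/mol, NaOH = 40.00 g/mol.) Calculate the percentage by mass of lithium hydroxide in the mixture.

32.60 %

n(HCl) = 0.03472 × 0.3069 = 0.01066 mol
Let x = n(LiOH), y = n(NaOH).
Titrant: 1x + 1y = 0.01066;  mass: 23.95x + 40.00y = 0.3498
Solving, x = 4.762 × 10^-3 mol, y = 5.894 × 10^-3 mol
mass of LiOH = 4.762 × 10^-3 × 23.95 = 0.1140 g
% LiOH = 0.1140 / 0.3498 × 100 = 32.60 %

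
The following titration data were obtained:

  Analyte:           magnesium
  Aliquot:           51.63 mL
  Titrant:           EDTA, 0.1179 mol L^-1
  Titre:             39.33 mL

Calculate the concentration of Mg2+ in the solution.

0.08981 mol/L

Mg^2+ + EDTA^4- → [Mg(EDTA)]^2-
n(EDTA) = 0.03933 L × 0.1179 mol/L = 4.637 × 10^-3 mol
n(Mg2+) = 4.637 × 10^-3 mol (1:1 mole ratio)
[Mg2+] = 4.637 × 10^-3 mol / 0.05163 L = 0.08981 mol/L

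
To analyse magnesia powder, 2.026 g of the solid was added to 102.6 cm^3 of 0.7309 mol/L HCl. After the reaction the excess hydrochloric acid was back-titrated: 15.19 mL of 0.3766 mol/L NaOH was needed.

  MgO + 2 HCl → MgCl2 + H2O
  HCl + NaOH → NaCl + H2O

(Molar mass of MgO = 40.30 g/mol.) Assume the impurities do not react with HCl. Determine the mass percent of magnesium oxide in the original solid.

n(HCl) added = 0.1026 × 0.7309 = 0.07499 mol
n(NaOH) used in back-titration = 0.01519 × 0.3766 = 5.721 × 10^-3 mol
n(HCl) left over = 5.721 × 10^-3 mol (1:1 ratio)
n(HCl) consumed by analyte = 0.07499 − 5.721 × 10^-3 = 0.06927 mol
From the 1:2 ratio, n(MgO) = 1/2 × 0.06927 = 0.03463 mol
mass of MgO = 0.03463 × 40.30 = 1.396 g
% MgO = 1.396 / 2.026 × 100 = 68.89 %

68.89 %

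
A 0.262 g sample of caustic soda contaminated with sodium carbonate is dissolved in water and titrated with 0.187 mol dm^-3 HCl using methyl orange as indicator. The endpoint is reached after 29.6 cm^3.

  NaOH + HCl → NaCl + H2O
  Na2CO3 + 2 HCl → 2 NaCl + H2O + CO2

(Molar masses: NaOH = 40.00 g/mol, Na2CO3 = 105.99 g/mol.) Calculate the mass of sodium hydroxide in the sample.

n(HCl) = 0.0296 × 0.187 = 5.54 × 10^-3 mol
Let x = n(NaOH), y = n(Na2CO3).
Titrant: 1x + 2y = 5.54 × 10^-3;  mass: 40.00x + 105.99y = 0.262
Solving, x = 2.41 × 10^-3 mol, y = 1.56 × 10^-3 mol
mass of NaOH = 2.41 × 10^-3 × 40.00 = 0.0965 g

0.0965 g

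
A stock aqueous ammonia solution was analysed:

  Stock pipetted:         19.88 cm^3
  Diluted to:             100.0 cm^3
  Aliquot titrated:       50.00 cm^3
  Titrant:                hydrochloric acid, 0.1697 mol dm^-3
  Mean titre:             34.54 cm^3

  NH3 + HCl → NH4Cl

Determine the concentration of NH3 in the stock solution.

0.5897 mol/L

n(HCl) = 0.03454 × 0.1697 = 5.861 × 10^-3 mol
n(NH3) in the aliquot = 5.861 × 10^-3 mol (1:1 ratio)
[NH3]_dilute = 5.861 × 10^-3 / 0.05000 = 0.1172 mol/L
Dilution factor = 100.0 / 19.88 = 5.030
[NH3]_stock = 0.1172 × 5.030 = 0.5897 mol/L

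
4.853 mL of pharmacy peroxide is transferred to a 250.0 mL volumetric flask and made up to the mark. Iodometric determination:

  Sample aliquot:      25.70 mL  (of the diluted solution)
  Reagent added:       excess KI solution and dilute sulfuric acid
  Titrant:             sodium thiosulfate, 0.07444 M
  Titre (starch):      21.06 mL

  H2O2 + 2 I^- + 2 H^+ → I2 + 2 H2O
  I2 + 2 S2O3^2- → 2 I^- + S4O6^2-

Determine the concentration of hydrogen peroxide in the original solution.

1.571 M

n(S2O3^2-) = 0.02106 × 0.07444 = 1.568 × 10^-3 mol
n(I2) = n(S2O3^2-)/2 = 7.839 × 10^-4 mol
n(H2O2) in the aliquot = 7.839 × 10^-4 mol (1:1 ratio)
[H2O2]_dilute = 7.839 × 10^-4 / 0.02570 = 0.03050 mol/L
[H2O2]_original = 0.03050 × 250.0/4.853 = 1.571 mol/L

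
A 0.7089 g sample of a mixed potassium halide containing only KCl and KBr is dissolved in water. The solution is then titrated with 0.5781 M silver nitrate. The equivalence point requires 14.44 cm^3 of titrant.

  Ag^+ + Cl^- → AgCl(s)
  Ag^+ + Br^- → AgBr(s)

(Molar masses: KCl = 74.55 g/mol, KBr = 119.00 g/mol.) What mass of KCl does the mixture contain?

n(AgNO3) = 0.01444 × 0.5781 = 8.348 × 10^-3 mol
Let x = n(KCl), y = n(KBr).
Titrant: 1x + 1y = 8.348 × 10^-3;  mass: 74.55x + 119.00y = 0.7089
Solving, x = 6.400 × 10^-3 mol, y = 1.948 × 10^-3 mol
mass of KCl = 6.400 × 10^-3 × 74.55 = 0.4771 g

0.4771 g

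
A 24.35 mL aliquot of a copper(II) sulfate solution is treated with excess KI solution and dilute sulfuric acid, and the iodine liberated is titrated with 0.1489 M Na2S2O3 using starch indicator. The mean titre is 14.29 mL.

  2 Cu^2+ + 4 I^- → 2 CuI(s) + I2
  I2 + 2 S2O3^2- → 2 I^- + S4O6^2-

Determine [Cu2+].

0.08738 M

n(S2O3^2-) = 0.01429 × 0.1489 = 2.128 × 10^-3 mol
n(I2) = n(S2O3^2-)/2 = 1.064 × 10^-3 mol
From the 2:1 ratio, n(Cu2+) in the aliquot = 2/1 × 1.064 × 10^-3 = 2.128 × 10^-3 mol
[Cu2+] = 2.128 × 10^-3 / 0.02435 = 0.08738 mol/L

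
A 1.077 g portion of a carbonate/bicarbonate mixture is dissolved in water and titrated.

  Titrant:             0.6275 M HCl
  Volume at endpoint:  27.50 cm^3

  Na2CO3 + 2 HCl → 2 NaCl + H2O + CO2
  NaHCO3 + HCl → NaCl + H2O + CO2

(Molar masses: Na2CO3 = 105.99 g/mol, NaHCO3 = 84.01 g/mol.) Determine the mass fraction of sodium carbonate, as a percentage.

n(HCl) = 0.02750 × 0.6275 = 0.01726 mol
Let x = n(Na2CO3), y = n(NaHCO3).
Titrant: 2x + 1y = 0.01726;  mass: 105.99x + 84.01y = 1.077
Solving, x = 6.008 × 10^-3 mol, y = 5.240 × 10^-3 mol
mass of Na2CO3 = 6.008 × 10^-3 × 105.99 = 0.6368 g
% Na2CO3 = 0.6368 / 1.077 × 100 = 59.13 %

59.13 %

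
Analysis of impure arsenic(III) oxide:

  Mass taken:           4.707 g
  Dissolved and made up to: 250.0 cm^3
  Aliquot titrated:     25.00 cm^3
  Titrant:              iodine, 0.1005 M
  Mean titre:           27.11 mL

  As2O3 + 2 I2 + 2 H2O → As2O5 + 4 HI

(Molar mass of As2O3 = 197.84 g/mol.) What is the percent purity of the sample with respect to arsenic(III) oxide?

57.26 %

n(I2) per titration = 0.02711 × 0.1005 = 2.725 × 10^-3 mol
From the 1:2 ratio, n(As2O3) in each aliquot = 1/2 × 2.725 × 10^-3 = 1.362 × 10^-3 mol
n(As2O3) in the whole flask = 1.362 × 10^-3 × 250.0/25.00 = 0.01362 mol
mass of As2O3 = 0.01362 × 197.84 = 2.695 g
% As2O3 = 2.695 / 4.707 × 100 = 57.26 %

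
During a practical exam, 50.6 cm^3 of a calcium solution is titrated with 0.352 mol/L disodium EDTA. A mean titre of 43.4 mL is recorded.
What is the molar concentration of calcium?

Ca^2+ + EDTA^4- → [Ca(EDTA)]^2-
n(EDTA) = 0.0434 L × 0.352 mol/L = 0.0153 mol
n(Ca2+) = 0.0153 mol (1:1 mole ratio)
[Ca2+] = 0.0153 mol / 0.0506 L = 0.302 mol/L

0.302 mol/L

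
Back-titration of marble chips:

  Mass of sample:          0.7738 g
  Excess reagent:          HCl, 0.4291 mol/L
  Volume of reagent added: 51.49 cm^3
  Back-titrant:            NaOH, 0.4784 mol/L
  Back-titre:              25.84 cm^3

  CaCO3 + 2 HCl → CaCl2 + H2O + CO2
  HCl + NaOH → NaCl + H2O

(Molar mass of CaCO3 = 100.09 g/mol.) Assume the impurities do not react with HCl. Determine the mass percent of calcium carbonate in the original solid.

n(HCl) added = 0.05149 × 0.4291 = 0.02209 mol
n(NaOH) used in back-titration = 0.02584 × 0.4784 = 0.01236 mol
n(HCl) left over = 0.01236 mol (1:1 ratio)
n(HCl) consumed by analyte = 0.02209 − 0.01236 = 9.733 × 10^-3 mol
From the 1:2 ratio, n(CaCO3) = 1/2 × 9.733 × 10^-3 = 4.866 × 10^-3 mol
mass of CaCO3 = 4.866 × 10^-3 × 100.09 = 0.4871 g
% CaCO3 = 0.4871 / 0.7738 × 100 = 62.94 %

62.94 %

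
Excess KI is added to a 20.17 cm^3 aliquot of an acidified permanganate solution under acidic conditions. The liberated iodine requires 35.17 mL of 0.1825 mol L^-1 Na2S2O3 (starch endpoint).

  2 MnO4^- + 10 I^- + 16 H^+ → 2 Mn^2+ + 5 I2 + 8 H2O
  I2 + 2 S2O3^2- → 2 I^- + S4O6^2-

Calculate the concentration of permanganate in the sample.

n(S2O3^2-) = 0.03517 × 0.1825 = 6.419 × 10^-3 mol
n(I2) = n(S2O3^2-)/2 = 3.209 × 10^-3 mol
From the 2:5 ratio, n(MnO4^-) in the aliquot = 2/5 × 3.209 × 10^-3 = 1.284 × 10^-3 mol
[MnO4^-] = 1.284 × 10^-3 / 0.02017 = 0.06364 mol/L

0.06364 mol/L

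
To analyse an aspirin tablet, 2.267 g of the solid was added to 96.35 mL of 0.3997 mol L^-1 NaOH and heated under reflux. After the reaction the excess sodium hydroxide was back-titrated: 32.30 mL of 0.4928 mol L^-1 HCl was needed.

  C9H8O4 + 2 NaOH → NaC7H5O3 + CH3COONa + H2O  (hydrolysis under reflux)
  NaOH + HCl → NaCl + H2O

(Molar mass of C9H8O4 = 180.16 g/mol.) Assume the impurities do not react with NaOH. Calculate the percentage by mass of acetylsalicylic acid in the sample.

89.78 %

n(NaOH) added = 0.09635 × 0.3997 = 0.03851 mol
n(HCl) used in back-titration = 0.03230 × 0.4928 = 0.01592 mol
n(NaOH) left over = 0.01592 mol (1:1 ratio)
n(NaOH) consumed by analyte = 0.03851 − 0.01592 = 0.02259 mol
From the 1:2 ratio, n(C9H8O4) = 1/2 × 0.02259 = 0.01130 mol
mass of C9H8O4 = 0.01130 × 180.16 = 2.035 g
% C9H8O4 = 2.035 / 2.267 × 100 = 89.78 %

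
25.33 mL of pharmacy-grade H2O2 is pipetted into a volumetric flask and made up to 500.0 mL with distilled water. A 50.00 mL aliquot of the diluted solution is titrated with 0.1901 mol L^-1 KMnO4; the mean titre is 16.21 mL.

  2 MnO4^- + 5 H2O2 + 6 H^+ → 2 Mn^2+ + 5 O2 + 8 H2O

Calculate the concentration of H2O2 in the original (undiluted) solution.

n(KMnO4) = 0.01621 × 0.1901 = 3.082 × 10^-3 mol
From the 5:2 ratio, n(H2O2) in the aliquot = 5/2 × 3.082 × 10^-3 = 7.704 × 10^-3 mol
[H2O2]_dilute = 7.704 × 10^-3 / 0.05000 = 0.1541 mol/L
Dilution factor = 500.0 / 25.33 = 19.74
[H2O2]_stock = 0.1541 × 19.74 = 3.041 mol/L

3.041 mol/L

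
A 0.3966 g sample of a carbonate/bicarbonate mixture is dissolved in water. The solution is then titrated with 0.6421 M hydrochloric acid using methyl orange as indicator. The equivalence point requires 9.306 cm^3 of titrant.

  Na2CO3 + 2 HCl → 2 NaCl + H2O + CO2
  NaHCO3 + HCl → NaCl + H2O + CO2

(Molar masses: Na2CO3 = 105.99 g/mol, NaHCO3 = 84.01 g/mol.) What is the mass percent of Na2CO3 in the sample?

45.41 %

n(HCl) = 0.009306 × 0.6421 = 5.975 × 10^-3 mol
Let x = n(Na2CO3), y = n(NaHCO3).
Titrant: 2x + 1y = 5.975 × 10^-3;  mass: 105.99x + 84.01y = 0.3966
Solving, x = 1.699 × 10^-3 mol, y = 2.577 × 10^-3 mol
mass of Na2CO3 = 1.699 × 10^-3 × 105.99 = 0.1801 g
% Na2CO3 = 0.1801 / 0.3966 × 100 = 45.41 %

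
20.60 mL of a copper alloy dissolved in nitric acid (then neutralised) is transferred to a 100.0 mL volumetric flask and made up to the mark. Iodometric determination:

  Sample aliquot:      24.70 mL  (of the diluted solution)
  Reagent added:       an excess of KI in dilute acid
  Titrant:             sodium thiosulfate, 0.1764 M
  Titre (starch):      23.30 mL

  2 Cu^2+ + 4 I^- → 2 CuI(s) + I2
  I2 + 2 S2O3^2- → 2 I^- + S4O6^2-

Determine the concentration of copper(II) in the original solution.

n(S2O3^2-) = 0.02330 × 0.1764 = 4.110 × 10^-3 mol
n(I2) = n(S2O3^2-)/2 = 2.055 × 10^-3 mol
From the 2:1 ratio, n(Cu2+) in the aliquot = 2/1 × 2.055 × 10^-3 = 4.110 × 10^-3 mol
[Cu2+]_dilute = 4.110 × 10^-3 / 0.02470 = 0.1664 mol/L
[Cu2+]_original = 0.1664 × 100.0/20.60 = 0.8078 mol/L

0.8078 M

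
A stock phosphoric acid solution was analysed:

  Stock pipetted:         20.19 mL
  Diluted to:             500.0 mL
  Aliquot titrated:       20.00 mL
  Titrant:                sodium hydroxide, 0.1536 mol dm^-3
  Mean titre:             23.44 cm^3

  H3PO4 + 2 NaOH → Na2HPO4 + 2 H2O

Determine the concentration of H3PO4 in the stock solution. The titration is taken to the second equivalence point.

n(NaOH) = 0.02344 × 0.1536 = 3.600 × 10^-3 mol
From the 1:2 ratio, n(H3PO4) in the aliquot = 1/2 × 3.600 × 10^-3 = 1.800 × 10^-3 mol
[H3PO4]_dilute = 1.800 × 10^-3 / 0.02000 = 0.09001 mol/L
Dilution factor = 500.0 / 20.19 = 24.76
[H3PO4]_stock = 0.09001 × 24.76 = 2.229 mol/L

2.229 mol/L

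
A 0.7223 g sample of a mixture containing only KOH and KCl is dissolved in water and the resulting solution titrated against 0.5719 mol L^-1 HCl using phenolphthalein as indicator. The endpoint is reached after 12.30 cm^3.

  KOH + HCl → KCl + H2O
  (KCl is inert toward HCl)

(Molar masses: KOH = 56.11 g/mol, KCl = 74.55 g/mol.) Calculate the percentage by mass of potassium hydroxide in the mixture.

n(HCl) = 0.01230 × 0.5719 = 7.034 × 10^-3 mol
Let x = n(KOH), y = n(KCl).
Titrant: 1x = 7.034 × 10^-3;  mass: 56.11x + 74.55y = 0.7223
Solving, x = 7.034 × 10^-3 mol, y = 4.394 × 10^-3 mol
mass of KOH = 7.034 × 10^-3 × 56.11 = 0.3947 g
% KOH = 0.3947 / 0.7223 × 100 = 54.64 %

54.64 %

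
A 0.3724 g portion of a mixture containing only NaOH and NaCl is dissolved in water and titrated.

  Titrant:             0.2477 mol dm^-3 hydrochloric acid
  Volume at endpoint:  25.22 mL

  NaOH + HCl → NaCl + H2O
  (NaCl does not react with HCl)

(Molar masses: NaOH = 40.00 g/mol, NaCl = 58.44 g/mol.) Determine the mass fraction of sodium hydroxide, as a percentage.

67.10 %

n(HCl) = 0.02522 × 0.2477 = 6.247 × 10^-3 mol
Let x = n(NaOH), y = n(NaCl).
Titrant: 1x = 6.247 × 10^-3;  mass: 40.00x + 58.44y = 0.3724
Solving, x = 6.247 × 10^-3 mol, y = 2.097 × 10^-3 mol
mass of NaOH = 6.247 × 10^-3 × 40.00 = 0.2499 g
% NaOH = 0.2499 / 0.3724 × 100 = 67.10 %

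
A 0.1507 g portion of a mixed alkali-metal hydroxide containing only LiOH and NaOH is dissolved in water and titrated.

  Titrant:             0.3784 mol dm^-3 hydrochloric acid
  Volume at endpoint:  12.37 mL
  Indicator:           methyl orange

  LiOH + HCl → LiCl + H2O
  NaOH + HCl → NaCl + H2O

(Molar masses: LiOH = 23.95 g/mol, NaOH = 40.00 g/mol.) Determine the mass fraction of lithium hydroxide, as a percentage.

36.17 %

n(HCl) = 0.01237 × 0.3784 = 4.681 × 10^-3 mol
Let x = n(LiOH), y = n(NaOH).
Titrant: 1x + 1y = 4.681 × 10^-3;  mass: 23.95x + 40.00y = 0.1507
Solving, x = 2.276 × 10^-3 mol, y = 2.405 × 10^-3 mol
mass of LiOH = 2.276 × 10^-3 × 23.95 = 0.05451 g
% LiOH = 0.05451 / 0.1507 × 100 = 36.17 %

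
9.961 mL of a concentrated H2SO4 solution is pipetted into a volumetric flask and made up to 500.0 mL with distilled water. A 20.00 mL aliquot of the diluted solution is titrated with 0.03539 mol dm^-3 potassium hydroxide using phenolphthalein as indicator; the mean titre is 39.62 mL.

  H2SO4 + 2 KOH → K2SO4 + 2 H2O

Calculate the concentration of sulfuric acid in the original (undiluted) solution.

1.760 mol/L

n(KOH) = 0.03962 × 0.03539 = 1.402 × 10^-3 mol
From the 1:2 ratio, n(H2SO4) in the aliquot = 1/2 × 1.402 × 10^-3 = 7.011 × 10^-4 mol
[H2SO4]_dilute = 7.011 × 10^-4 / 0.02000 = 0.03505 mol/L
Dilution factor = 500.0 / 9.961 = 50.20
[H2SO4]_stock = 0.03505 × 50.20 = 1.760 mol/L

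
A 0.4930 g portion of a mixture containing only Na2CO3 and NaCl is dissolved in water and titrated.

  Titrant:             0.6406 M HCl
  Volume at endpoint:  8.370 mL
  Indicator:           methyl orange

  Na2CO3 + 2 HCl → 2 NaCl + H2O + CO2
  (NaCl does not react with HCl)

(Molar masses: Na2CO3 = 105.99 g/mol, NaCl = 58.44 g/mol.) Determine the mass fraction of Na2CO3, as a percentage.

57.64 %

n(HCl) = 0.008370 × 0.6406 = 5.362 × 10^-3 mol
Let x = n(Na2CO3), y = n(NaCl).
Titrant: 2x = 5.362 × 10^-3;  mass: 105.99x + 58.44y = 0.4930
Solving, x = 2.681 × 10^-3 mol, y = 3.574 × 10^-3 mol
mass of Na2CO3 = 2.681 × 10^-3 × 105.99 = 0.2841 g
% Na2CO3 = 0.2841 / 0.4930 × 100 = 57.64 %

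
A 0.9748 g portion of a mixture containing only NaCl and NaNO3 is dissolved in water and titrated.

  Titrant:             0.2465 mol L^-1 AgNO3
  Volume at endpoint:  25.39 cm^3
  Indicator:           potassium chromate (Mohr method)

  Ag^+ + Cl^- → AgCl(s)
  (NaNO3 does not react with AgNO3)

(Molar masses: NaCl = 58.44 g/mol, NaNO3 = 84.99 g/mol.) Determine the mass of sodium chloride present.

n(AgNO3) = 0.02539 × 0.2465 = 6.259 × 10^-3 mol
Let x = n(NaCl), y = n(NaNO3).
Titrant: 1x = 6.259 × 10^-3;  mass: 58.44x + 84.99y = 0.9748
Solving, x = 6.259 × 10^-3 mol, y = 7.166 × 10^-3 mol
mass of NaCl = 6.259 × 10^-3 × 58.44 = 0.3658 g

0.3658 g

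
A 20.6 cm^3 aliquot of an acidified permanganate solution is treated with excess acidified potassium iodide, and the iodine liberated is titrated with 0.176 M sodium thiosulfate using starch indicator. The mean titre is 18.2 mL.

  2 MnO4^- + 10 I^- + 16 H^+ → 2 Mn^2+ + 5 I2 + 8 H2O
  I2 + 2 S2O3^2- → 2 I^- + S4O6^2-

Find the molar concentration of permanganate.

0.0311 M

n(S2O3^2-) = 0.0182 × 0.176 = 3.20 × 10^-3 mol
n(I2) = n(S2O3^2-)/2 = 1.60 × 10^-3 mol
From the 2:5 ratio, n(MnO4^-) in the aliquot = 2/5 × 1.60 × 10^-3 = 6.41 × 10^-4 mol
[MnO4^-] = 6.41 × 10^-4 / 0.0206 = 0.0311 mol/L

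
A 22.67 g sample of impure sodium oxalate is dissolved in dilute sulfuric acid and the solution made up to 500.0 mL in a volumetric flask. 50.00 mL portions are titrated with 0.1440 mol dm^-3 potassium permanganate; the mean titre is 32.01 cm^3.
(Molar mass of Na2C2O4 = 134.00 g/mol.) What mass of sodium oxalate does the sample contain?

2 MnO4^- + 5 C2O4^2- + 16 H^+ → 2 Mn^2+ + 10 CO2 + 8 H2O
n(KMnO4) per titration = 0.03201 × 0.1440 = 4.609 × 10^-3 mol
From the 5:2 ratio, n(Na2C2O4) in each aliquot = 5/2 × 4.609 × 10^-3 = 0.01152 mol
n(Na2C2O4) in the whole flask = 0.01152 × 500.0/50.00 = 0.1152 mol
mass of Na2C2O4 = 0.1152 × 134.00 = 15.44 g

15.44 g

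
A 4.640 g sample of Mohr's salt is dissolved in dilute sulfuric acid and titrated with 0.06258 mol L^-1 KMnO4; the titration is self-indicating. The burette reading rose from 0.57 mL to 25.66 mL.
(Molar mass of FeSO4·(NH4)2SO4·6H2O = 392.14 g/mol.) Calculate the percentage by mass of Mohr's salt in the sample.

66.35 %

MnO4^- + 5 Fe^2+ + 8 H^+ → Mn^2+ + 5 Fe^3+ + 4 H2O
n(KMnO4) = 0.02509 L × 0.06258 mol/L = 1.570 × 10^-3 mol
From the 5:1 ratio, n(FeSO4·(NH4)2SO4·6H2O) = 5/1 × 1.570 × 10^-3 = 7.851 × 10^-3 mol
mass of FeSO4·(NH4)2SO4·6H2O = 7.851 × 10^-3 × 392.14 g/mol = 3.079 g
% FeSO4·(NH4)2SO4·6H2O = 3.079 / 4.640 × 100 = 66.35 %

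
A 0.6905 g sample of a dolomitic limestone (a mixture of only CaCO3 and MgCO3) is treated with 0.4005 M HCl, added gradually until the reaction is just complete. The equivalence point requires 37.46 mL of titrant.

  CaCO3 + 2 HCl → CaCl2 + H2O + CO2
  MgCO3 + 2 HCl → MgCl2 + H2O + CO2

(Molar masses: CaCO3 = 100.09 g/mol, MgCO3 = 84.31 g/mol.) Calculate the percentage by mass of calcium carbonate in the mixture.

n(HCl) = 0.03746 × 0.4005 = 0.01500 mol
Let x = n(CaCO3), y = n(MgCO3).
Titrant: 2x + 2y = 0.01500;  mass: 100.09x + 84.31y = 0.6905
Solving, x = 3.679 × 10^-3 mol, y = 3.822 × 10^-3 mol
mass of CaCO3 = 3.679 × 10^-3 × 100.09 = 0.3683 g
% CaCO3 = 0.3683 / 0.6905 × 100 = 53.33 %

53.33 %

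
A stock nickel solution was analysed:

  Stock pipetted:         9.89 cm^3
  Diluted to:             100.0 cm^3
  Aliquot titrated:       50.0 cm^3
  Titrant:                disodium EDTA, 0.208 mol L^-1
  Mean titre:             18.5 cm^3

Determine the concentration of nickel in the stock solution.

0.778 mol/L

Ni^2+ + EDTA^4- → [Ni(EDTA)]^2-
n(EDTA) = 0.0185 × 0.208 = 3.85 × 10^-3 mol
n(Ni2+) in the aliquot = 3.85 × 10^-3 mol (1:1 ratio)
[Ni2+]_dilute = 3.85 × 10^-3 / 0.0500 = 0.0770 mol/L
Dilution factor = 100.0 / 9.89 = 10.11
[Ni2+]_stock = 0.0770 × 10.11 = 0.778 mol/L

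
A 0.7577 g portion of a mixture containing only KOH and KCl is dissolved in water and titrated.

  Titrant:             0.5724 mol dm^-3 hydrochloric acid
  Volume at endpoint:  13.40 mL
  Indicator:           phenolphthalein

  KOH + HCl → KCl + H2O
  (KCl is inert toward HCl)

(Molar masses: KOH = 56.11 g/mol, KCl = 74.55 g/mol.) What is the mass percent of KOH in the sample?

n(HCl) = 0.01340 × 0.5724 = 7.670 × 10^-3 mol
Let x = n(KOH), y = n(KCl).
Titrant: 1x = 7.670 × 10^-3;  mass: 56.11x + 74.55y = 0.7577
Solving, x = 7.670 × 10^-3 mol, y = 4.391 × 10^-3 mol
mass of KOH = 7.670 × 10^-3 × 56.11 = 0.4304 g
% KOH = 0.4304 / 0.7577 × 100 = 56.80 %

56.80 %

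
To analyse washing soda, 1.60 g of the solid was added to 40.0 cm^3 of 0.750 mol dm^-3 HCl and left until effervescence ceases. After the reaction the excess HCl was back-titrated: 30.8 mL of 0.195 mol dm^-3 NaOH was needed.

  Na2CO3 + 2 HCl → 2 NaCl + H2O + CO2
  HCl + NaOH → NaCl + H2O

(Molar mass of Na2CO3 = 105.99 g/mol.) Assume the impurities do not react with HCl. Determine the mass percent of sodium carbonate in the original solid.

n(HCl) added = 0.0400 × 0.750 = 0.0300 mol
n(NaOH) used in back-titration = 0.0308 × 0.195 = 6.01 × 10^-3 mol
n(HCl) left over = 6.01 × 10^-3 mol (1:1 ratio)
n(HCl) consumed by analyte = 0.0300 − 6.01 × 10^-3 = 0.0240 mol
From the 1:2 ratio, n(Na2CO3) = 1/2 × 0.0240 = 0.0120 mol
mass of Na2CO3 = 0.0120 × 105.99 = 1.27 g
% Na2CO3 = 1.27 / 1.60 × 100 = 79.5 %

79.5 %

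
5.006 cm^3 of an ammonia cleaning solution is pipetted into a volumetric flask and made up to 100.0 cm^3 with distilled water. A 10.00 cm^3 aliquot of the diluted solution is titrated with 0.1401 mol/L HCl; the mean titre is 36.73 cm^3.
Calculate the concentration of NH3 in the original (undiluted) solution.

NH3 + HCl → NH4Cl
n(HCl) = 0.03673 × 0.1401 = 5.146 × 10^-3 mol
n(NH3) in the aliquot = 5.146 × 10^-3 mol (1:1 ratio)
[NH3]_dilute = 5.146 × 10^-3 / 0.01000 = 0.5146 mol/L
Dilution factor = 100.0 / 5.006 = 19.98
[NH3]_stock = 0.5146 × 19.98 = 10.28 mol/L

10.28 mol/L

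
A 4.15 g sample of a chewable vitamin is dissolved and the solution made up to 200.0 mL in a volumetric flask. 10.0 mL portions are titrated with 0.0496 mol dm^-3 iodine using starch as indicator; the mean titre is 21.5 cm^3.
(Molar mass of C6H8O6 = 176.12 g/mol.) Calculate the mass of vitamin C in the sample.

3.76 g

C6H8O6 + I2 → C6H6O6 + 2 HI
n(I2) per titration = 0.0215 × 0.0496 = 1.07 × 10^-3 mol
n(C6H8O6) in each aliquot = 1.07 × 10^-3 mol (1:1 ratio)
n(C6H8O6) in the whole flask = 1.07 × 10^-3 × 200.0/10.0 = 0.0213 mol
mass of C6H8O6 = 0.0213 × 176.12 = 3.76 g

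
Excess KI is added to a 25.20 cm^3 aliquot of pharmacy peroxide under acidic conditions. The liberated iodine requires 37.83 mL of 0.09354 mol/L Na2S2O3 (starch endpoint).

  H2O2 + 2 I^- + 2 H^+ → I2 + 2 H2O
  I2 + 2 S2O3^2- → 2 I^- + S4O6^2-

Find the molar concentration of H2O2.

0.07021 mol/L

n(S2O3^2-) = 0.03783 × 0.09354 = 3.539 × 10^-3 mol
n(I2) = n(S2O3^2-)/2 = 1.769 × 10^-3 mol
n(H2O2) in the aliquot = 1.769 × 10^-3 mol (1:1 ratio)
[H2O2] = 1.769 × 10^-3 / 0.02520 = 0.07021 mol/L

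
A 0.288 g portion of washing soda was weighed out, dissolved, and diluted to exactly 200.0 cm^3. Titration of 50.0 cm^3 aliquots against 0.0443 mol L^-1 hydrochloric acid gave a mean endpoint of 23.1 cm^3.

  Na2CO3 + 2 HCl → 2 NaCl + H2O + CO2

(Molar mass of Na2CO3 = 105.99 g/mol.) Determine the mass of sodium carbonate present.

n(HCl) per titration = 0.0231 × 0.0443 = 1.02 × 10^-3 mol
From the 1:2 ratio, n(Na2CO3) in each aliquot = 1/2 × 1.02 × 10^-3 = 5.12 × 10^-4 mol
n(Na2CO3) in the whole flask = 5.12 × 10^-4 × 200.0/50.0 = 2.05 × 10^-3 mol
mass of Na2CO3 = 2.05 × 10^-3 × 105.99 = 0.217 g

0.217 g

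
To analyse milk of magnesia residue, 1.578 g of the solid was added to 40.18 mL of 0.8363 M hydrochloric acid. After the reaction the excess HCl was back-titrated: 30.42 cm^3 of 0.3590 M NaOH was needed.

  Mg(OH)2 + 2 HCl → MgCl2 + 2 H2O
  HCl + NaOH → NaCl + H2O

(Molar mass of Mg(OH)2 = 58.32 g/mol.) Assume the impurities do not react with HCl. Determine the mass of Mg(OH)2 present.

n(HCl) added = 0.04018 × 0.8363 = 0.03360 mol
n(NaOH) used in back-titration = 0.03042 × 0.3590 = 0.01092 mol
n(HCl) left over = 0.01092 mol (1:1 ratio)
n(HCl) consumed by analyte = 0.03360 − 0.01092 = 0.02268 mol
From the 1:2 ratio, n(Mg(OH)2) = 1/2 × 0.02268 = 0.01134 mol
mass of Mg(OH)2 = 0.01134 × 58.32 = 0.6614 g

0.6614 g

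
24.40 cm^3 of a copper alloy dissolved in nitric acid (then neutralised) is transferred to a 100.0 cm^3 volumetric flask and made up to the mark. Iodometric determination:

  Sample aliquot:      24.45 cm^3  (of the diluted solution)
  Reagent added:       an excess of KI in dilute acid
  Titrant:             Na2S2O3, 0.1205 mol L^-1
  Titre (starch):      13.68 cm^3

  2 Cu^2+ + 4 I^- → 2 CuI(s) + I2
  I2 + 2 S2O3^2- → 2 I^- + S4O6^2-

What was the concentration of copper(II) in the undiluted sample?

0.2763 mol/L

n(S2O3^2-) = 0.01368 × 0.1205 = 1.648 × 10^-3 mol
n(I2) = n(S2O3^2-)/2 = 8.242 × 10^-4 mol
From the 2:1 ratio, n(Cu2+) in the aliquot = 2/1 × 8.242 × 10^-4 = 1.648 × 10^-3 mol
[Cu2+]_dilute = 1.648 × 10^-3 / 0.02445 = 0.06742 mol/L
[Cu2+]_original = 0.06742 × 100.0/24.40 = 0.2763 mol/L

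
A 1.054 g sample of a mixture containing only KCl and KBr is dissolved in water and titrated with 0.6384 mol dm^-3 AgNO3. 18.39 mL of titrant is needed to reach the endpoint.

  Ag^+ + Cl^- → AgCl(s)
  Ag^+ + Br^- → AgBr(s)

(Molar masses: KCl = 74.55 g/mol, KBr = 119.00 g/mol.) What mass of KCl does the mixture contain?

n(AgNO3) = 0.01839 × 0.6384 = 0.01174 mol
Let x = n(KCl), y = n(KBr).
Titrant: 1x + 1y = 0.01174;  mass: 74.55x + 119.00y = 1.054
Solving, x = 7.718 × 10^-3 mol, y = 4.022 × 10^-3 mol
mass of KCl = 7.718 × 10^-3 × 74.55 = 0.5754 g

0.5754 g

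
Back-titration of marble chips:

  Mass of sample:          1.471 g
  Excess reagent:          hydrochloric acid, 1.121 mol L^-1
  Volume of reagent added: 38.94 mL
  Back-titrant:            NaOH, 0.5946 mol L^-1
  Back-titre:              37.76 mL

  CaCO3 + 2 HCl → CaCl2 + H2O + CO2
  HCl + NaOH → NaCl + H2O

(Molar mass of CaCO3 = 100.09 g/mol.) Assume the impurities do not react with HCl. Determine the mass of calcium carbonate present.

n(HCl) added = 0.03894 × 1.121 = 0.04365 mol
n(NaOH) used in back-titration = 0.03776 × 0.5946 = 0.02245 mol
n(HCl) left over = 0.02245 mol (1:1 ratio)
n(HCl) consumed by analyte = 0.04365 − 0.02245 = 0.02120 mol
From the 1:2 ratio, n(CaCO3) = 1/2 × 0.02120 = 0.01060 mol
mass of CaCO3 = 0.01060 × 100.09 = 1.061 g

1.061 g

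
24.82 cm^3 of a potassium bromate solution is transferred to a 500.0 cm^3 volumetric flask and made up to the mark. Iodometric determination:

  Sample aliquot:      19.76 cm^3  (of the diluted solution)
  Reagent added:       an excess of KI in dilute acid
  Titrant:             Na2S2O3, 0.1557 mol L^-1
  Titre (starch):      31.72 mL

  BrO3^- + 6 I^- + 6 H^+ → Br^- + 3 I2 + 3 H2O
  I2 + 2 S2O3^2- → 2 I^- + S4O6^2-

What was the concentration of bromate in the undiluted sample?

n(S2O3^2-) = 0.03172 × 0.1557 = 4.939 × 10^-3 mol
n(I2) = n(S2O3^2-)/2 = 2.469 × 10^-3 mol
From the 1:3 ratio, n(BrO3^-) in the aliquot = 1/3 × 2.469 × 10^-3 = 8.231 × 10^-4 mol
[BrO3^-]_dilute = 8.231 × 10^-4 / 0.01976 = 0.04166 mol/L
[BrO3^-]_original = 0.04166 × 500.0/24.82 = 0.8392 mol/L

0.8392 mol/L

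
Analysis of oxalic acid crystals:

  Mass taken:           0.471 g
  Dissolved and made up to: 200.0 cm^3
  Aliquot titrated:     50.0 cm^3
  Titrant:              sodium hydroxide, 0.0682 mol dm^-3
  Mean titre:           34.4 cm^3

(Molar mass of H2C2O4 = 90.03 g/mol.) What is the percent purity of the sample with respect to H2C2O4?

H2C2O4 + 2 NaOH → Na2C2O4 + 2 H2O
n(NaOH) per titration = 0.0344 × 0.0682 = 2.35 × 10^-3 mol
From the 1:2 ratio, n(H2C2O4) in each aliquot = 1/2 × 2.35 × 10^-3 = 1.17 × 10^-3 mol
n(H2C2O4) in the whole flask = 1.17 × 10^-3 × 200.0/50.0 = 4.69 × 10^-3 mol
mass of H2C2O4 = 4.69 × 10^-3 × 90.03 = 0.422 g
% H2C2O4 = 0.422 / 0.471 × 100 = 89.7 %

89.7 %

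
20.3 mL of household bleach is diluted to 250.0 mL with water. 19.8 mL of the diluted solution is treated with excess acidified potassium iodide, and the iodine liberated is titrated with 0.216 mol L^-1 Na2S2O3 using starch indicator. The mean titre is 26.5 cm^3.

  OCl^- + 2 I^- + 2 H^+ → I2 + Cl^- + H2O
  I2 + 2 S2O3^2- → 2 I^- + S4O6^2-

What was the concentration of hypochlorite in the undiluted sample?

1.78 mol/L

n(S2O3^2-) = 0.0265 × 0.216 = 5.72 × 10^-3 mol
n(I2) = n(S2O3^2-)/2 = 2.86 × 10^-3 mol
n(OCl^-) in the aliquot = 2.86 × 10^-3 mol (1:1 ratio)
[OCl^-]_dilute = 2.86 × 10^-3 / 0.0198 = 0.145 mol/L
[OCl^-]_original = 0.145 × 250.0/20.3 = 1.78 mol/L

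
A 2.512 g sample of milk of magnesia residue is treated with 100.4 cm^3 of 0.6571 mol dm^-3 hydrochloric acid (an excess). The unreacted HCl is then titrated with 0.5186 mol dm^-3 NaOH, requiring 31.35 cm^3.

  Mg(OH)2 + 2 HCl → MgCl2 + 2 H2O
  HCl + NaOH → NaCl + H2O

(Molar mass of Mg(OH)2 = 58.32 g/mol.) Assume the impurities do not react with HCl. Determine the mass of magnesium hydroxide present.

n(HCl) added = 0.1004 × 0.6571 = 0.06597 mol
n(NaOH) used in back-titration = 0.03135 × 0.5186 = 0.01626 mol
n(HCl) left over = 0.01626 mol (1:1 ratio)
n(HCl) consumed by analyte = 0.06597 − 0.01626 = 0.04971 mol
From the 1:2 ratio, n(Mg(OH)2) = 1/2 × 0.04971 = 0.02486 mol
mass of Mg(OH)2 = 0.02486 × 58.32 = 1.450 g

1.450 g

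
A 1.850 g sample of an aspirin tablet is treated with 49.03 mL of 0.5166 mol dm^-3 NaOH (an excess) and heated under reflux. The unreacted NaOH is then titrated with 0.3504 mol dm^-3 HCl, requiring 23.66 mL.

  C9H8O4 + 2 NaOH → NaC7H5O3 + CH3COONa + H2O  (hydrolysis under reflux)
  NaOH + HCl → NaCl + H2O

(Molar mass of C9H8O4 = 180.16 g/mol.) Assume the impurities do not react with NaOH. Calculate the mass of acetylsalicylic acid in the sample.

1.535 g

n(NaOH) added = 0.04903 × 0.5166 = 0.02533 mol
n(HCl) used in back-titration = 0.02366 × 0.3504 = 8.290 × 10^-3 mol
n(NaOH) left over = 8.290 × 10^-3 mol (1:1 ratio)
n(NaOH) consumed by analyte = 0.02533 − 8.290 × 10^-3 = 0.01704 mol
From the 1:2 ratio, n(C9H8O4) = 1/2 × 0.01704 = 8.519 × 10^-3 mol
mass of C9H8O4 = 8.519 × 10^-3 × 180.16 = 1.535 g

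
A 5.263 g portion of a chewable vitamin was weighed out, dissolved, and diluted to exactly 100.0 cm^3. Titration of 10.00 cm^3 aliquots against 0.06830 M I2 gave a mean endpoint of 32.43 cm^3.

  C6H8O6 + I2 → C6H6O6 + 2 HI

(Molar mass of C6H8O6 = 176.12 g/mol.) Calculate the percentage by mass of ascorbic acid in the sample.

74.12 %

n(I2) per titration = 0.03243 × 0.06830 = 2.215 × 10^-3 mol
n(C6H8O6) in each aliquot = 2.215 × 10^-3 mol (1:1 ratio)
n(C6H8O6) in the whole flask = 2.215 × 10^-3 × 100.0/10.00 = 0.02215 mol
mass of C6H8O6 = 0.02215 × 176.12 = 3.901 g
% C6H8O6 = 3.901 / 5.263 × 100 = 74.12 %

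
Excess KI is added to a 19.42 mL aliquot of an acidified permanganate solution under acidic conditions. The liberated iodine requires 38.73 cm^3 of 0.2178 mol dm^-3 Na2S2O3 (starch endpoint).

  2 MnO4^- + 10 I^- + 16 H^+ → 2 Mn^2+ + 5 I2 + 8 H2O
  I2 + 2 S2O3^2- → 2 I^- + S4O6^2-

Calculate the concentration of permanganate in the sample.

0.08687 mol/L

n(S2O3^2-) = 0.03873 × 0.2178 = 8.435 × 10^-3 mol
n(I2) = n(S2O3^2-)/2 = 4.218 × 10^-3 mol
From the 2:5 ratio, n(MnO4^-) in the aliquot = 2/5 × 4.218 × 10^-3 = 1.687 × 10^-3 mol
[MnO4^-] = 1.687 × 10^-3 / 0.01942 = 0.08687 mol/L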